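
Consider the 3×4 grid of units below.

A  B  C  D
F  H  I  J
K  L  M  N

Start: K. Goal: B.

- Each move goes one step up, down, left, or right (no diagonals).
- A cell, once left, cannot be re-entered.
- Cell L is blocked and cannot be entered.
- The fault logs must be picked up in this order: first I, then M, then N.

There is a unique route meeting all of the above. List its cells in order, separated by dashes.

K - F - H - I - M - N - J - D - C - B

The waypoints must appear in the order I, M, N, with no cell reused.
Route from K: up 1 to F, right 2 to I, down 1 to M, right 1 to N, up 2 to D, left 2 to B — 9 moves in all.
Check: order respected (I at step 3, M at step 4, N at step 5).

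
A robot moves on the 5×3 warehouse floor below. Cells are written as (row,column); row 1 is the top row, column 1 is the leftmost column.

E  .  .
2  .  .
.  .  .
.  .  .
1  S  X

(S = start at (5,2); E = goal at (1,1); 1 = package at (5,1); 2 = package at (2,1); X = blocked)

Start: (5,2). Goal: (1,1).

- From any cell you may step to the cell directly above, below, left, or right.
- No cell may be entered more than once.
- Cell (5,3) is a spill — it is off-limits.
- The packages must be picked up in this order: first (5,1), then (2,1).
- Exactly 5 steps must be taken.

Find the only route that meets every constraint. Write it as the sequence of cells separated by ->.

(5,2) -> (5,1) -> (4,1) -> (3,1) -> (2,1) -> (1,1)

The waypoints must appear in the order (5,1), (2,1), with no cell reused.
Route from (5,2): left to (5,1), 4× up (reaching (1,1)) — 5 moves in all.
Check: order respected (1 at step 1, 2 at step 4); 5 moves as required.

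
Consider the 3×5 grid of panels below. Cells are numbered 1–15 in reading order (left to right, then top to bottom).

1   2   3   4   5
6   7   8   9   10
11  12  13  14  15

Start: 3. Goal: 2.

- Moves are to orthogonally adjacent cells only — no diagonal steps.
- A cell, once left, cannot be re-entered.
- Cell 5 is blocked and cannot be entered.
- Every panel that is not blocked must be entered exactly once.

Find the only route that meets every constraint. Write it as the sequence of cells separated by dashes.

Need to visit all 14 open cells exactly once, starting at 3 and ending at 2.
Route from 3: right to 4, down to 9, right to 10, down to 15, 2× left (reaching 13), up to 8, left to 7, down to 12, left to 11, 2× up (reaching 1), right to 2 — 13 moves in all.
Check: all 14 open cells covered.

3 - 4 - 9 - 10 - 15 - 14 - 13 - 8 - 7 - 12 - 11 - 6 - 1 - 2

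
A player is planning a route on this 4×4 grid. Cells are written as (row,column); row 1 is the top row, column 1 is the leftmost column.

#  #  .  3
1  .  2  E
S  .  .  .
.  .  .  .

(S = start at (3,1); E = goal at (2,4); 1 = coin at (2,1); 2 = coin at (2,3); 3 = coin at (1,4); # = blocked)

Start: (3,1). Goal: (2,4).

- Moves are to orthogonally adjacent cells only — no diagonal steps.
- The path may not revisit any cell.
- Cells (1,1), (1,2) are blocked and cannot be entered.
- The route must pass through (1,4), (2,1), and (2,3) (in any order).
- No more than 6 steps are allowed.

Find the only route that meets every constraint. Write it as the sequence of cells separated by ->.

(3,1) -> (2,1) -> (2,2) -> (2,3) -> (1,3) -> (1,4) -> (2,4)

The 6-move cap with required stops at (1,4), (2,1), (2,3) leaves no slack for detours.
Route from (3,1): up to (2,1), 2× right (reaching (2,3)), up to (1,3), right to (1,4), down to (2,4) — 6 moves in all.
Check: all required cells visited; 6 ≤ 6 moves.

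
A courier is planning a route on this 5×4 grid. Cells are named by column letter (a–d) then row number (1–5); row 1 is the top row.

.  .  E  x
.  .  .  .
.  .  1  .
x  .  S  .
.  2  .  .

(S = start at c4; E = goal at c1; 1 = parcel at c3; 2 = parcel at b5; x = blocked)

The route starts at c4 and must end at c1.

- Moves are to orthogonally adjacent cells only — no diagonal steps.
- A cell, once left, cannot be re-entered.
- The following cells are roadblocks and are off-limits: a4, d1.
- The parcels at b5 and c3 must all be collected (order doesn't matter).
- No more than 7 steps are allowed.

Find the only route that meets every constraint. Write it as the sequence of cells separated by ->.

c4 -> c5 -> b5 -> b4 -> b3 -> c3 -> c2 -> c1

The budget equals the shortest possible length, so every move has to be on a shortest route through the required cells.
Route from c4: down to c5, left to b5, 2× up (reaching b3), right to c3, 2× up (reaching c1) — 7 moves in all.
Check: all required cells visited; 7 ≤ 7 moves.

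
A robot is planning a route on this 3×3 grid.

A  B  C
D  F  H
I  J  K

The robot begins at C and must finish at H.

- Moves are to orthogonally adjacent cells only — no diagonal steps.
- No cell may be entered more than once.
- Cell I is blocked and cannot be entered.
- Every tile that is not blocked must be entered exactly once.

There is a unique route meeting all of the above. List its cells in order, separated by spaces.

Need to visit all 8 open cells exactly once, starting at C and ending at H.
Cell D has only two open neighbours (A and F), so the path must pass straight through it: one of those is the cell it's entered from and the other is where it exits.
Route from C: left 2 to A, down 1 to D, right 1 to F, down 1 to J, right 1 to K, up 1 to H — 7 moves in all.
Check: all 8 open cells covered.

C B A D F J K H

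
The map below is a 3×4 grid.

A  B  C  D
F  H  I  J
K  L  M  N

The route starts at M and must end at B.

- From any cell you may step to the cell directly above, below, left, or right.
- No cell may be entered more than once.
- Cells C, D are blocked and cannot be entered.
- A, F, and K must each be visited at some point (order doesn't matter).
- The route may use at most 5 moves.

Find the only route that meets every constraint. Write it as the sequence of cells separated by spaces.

The 5-move cap with required stops at A, F, K leaves no slack for detours.
Route from M: 2× left (reaching K), 2× up (reaching A), right to B — 5 moves in all.
Check: all required cells visited; 5 ≤ 5 moves.

M L K F A B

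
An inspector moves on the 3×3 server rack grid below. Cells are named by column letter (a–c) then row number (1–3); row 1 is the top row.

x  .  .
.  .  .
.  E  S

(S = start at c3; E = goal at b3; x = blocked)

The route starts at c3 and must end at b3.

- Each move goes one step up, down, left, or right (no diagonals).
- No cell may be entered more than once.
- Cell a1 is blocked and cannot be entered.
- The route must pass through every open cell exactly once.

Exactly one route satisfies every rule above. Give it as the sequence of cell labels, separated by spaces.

c3 c2 c1 b1 b2 a2 a3 b3

Need to visit all 8 open cells exactly once, starting at c3 and ending at b3.
Cell a2 has only two open neighbours (a3 and b2), so the path must pass straight through it: one of those is the cell it's entered from and the other is where it exits.
Route from c3: 2× up (reaching c1), left to b1, down to b2, left to a2, down to a3, right to b3 — 7 moves in all.
Check: all 8 open cells covered.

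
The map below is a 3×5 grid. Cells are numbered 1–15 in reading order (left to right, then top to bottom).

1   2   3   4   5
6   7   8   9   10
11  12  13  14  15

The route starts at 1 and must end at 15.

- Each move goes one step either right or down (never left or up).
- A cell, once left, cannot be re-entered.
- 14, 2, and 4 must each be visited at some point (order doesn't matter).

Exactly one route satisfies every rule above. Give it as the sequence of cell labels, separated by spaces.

1 2 3 4 9 14 15

Moves only go right or down, so the column and row indices never decrease.
Route from 1: right 3 to 4, down 2 to 14, right 1 to 15 — 6 moves in all.
Check: all required cells visited.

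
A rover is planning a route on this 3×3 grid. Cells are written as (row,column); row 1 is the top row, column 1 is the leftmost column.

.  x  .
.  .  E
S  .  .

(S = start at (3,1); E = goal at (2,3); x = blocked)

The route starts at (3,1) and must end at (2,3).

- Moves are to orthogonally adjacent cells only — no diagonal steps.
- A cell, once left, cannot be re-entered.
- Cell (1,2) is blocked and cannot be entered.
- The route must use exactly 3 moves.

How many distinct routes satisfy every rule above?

Need simple routes of exactly 3 moves from (3,1) to (2,3) (Manhattan distance 3, so 0 moves are spent on a detour and 0 undoing it).
Enumerating: (3,1) (2,1) (2,2) (2,3) | (3,1) (3,2) (2,2) (2,3) | (3,1) (3,2) (3,3) (2,3).
That gives 3 routes.

3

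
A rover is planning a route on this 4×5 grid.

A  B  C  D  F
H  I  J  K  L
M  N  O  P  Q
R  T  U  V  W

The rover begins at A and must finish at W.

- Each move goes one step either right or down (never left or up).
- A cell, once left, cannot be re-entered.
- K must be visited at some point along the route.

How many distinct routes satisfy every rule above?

12

A right/down-only route from A to W makes exactly 3 down-moves and 4 right-moves in some order.
With no other constraints that would be C(7,3) = 35 routes.
Split at K and multiply the segment counts: A→K: 4; K→W: 3; product = 12.
That gives 12 routes.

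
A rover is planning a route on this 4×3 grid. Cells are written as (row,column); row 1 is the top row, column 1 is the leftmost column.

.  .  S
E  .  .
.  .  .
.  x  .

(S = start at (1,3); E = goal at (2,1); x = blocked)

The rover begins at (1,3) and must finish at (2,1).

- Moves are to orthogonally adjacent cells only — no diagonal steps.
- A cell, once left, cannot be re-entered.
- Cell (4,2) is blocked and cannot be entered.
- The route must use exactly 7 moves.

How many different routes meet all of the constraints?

Need simple routes of exactly 7 moves from (1,3) to (2,1) (Manhattan distance 3, so 2 moves are spent on a detour and 2 undoing it).
Enumerating: (1,3) (2,3) (3,3) (3,2) (2,2) (1,2) (1,1) (2,1) | (1,3) (1,2) (2,2) (2,3) (3,3) (3,2) (3,1) (2,1).
That gives 2 routes.

2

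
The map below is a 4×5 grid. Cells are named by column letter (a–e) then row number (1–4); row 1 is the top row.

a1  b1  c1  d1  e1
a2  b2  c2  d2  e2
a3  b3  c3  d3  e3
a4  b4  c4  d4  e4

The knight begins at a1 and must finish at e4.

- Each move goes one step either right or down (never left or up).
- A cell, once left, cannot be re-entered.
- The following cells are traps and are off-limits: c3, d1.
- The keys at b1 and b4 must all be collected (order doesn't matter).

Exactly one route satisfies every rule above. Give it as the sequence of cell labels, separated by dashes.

a1 - b1 - b2 - b3 - b4 - c4 - d4 - e4

Moves only go right or down, so the column and row indices never decrease.
Route from a1: right 1 to b1, down 3 to b4, right 3 to e4 — 7 moves in all.
Check: all required cells visited.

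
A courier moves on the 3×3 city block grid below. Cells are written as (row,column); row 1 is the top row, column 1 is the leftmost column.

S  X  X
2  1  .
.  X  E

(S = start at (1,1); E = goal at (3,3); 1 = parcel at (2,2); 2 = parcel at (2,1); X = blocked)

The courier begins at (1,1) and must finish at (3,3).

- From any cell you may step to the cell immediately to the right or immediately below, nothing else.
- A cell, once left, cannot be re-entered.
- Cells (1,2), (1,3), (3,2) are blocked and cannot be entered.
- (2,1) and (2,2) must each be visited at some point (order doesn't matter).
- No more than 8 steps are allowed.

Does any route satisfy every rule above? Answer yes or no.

One route that works: (1,1) → (2,1) → (2,2) → (2,3) → (3,3).

yes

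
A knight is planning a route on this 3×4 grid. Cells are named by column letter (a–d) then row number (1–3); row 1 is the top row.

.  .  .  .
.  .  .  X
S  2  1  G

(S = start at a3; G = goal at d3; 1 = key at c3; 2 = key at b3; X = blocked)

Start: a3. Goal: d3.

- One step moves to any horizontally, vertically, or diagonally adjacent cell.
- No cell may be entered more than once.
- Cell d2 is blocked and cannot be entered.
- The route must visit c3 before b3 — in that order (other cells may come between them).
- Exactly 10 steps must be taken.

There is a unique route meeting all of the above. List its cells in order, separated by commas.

The waypoints must appear in the order c3, b3, with no cell reused.
Route from a3: up-right 1 to b2, down-right 1 to c3, left 1 to b3, up-left 1 to a2, up 1 to a1, right 3 to d1, down-left 1 to c2, down-right 1 to d3 — 10 moves in all.
Check: order respected (1 at step 2, 2 at step 3); 10 moves as required.

a3, b2, c3, b3, a2, a1, b1, c1, d1, c2, d3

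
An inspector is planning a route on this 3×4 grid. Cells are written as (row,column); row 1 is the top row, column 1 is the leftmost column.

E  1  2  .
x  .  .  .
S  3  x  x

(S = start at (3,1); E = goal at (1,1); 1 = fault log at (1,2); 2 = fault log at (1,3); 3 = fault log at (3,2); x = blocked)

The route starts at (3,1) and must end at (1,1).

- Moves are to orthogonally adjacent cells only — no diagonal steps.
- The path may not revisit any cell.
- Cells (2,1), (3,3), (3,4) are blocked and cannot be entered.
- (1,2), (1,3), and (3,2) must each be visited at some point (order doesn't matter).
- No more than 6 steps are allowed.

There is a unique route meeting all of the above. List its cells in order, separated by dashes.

Any route must reach (1,2), (1,3), and (3,2) and still end at (1,1) within 6 moves, so the order of the required stops is forced.
Route from (3,1): right 1 to (3,2), up 1 to (2,2), right 1 to (2,3), up 1 to (1,3), left 2 to (1,1) — 6 moves in all.
Check: all required cells visited; 6 ≤ 6 moves.

(3,1) - (3,2) - (2,2) - (2,3) - (1,3) - (1,2) - (1,1)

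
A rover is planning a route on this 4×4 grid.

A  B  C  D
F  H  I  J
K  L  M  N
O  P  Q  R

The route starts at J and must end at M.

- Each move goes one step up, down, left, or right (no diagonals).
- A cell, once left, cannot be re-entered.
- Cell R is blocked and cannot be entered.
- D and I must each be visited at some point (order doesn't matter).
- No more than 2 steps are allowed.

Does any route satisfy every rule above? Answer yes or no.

no

Even ignoring the no-revisit rule, getting from J to M, taking the cheapest ordering J → D → I → M needs at least 1 + 2 + 1 = 4 moves (Manhattan distance per leg), which exceeds the 2-move limit.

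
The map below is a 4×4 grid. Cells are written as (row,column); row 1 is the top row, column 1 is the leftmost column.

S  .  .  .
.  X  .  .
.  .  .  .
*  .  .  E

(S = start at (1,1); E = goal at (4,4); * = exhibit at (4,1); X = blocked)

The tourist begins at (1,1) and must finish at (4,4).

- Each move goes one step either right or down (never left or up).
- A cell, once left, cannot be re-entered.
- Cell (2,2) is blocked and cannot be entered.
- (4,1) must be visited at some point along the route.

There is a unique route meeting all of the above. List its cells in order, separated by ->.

(1,1) -> (2,1) -> (3,1) -> (4,1) -> (4,2) -> (4,3) -> (4,4)

Moves only go right or down, so the column and row indices never decrease.
Route from (1,1): down 3 to (4,1), right 3 to (4,4) — 6 moves in all.
Check: all required cells visited.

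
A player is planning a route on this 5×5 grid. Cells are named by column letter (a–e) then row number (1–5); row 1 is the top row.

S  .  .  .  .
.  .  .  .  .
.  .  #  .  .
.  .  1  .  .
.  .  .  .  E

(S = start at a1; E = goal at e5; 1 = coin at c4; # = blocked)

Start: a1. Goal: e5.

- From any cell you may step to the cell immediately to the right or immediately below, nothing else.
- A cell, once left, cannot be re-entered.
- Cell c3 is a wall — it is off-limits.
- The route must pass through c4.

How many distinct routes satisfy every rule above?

12

A right/down-only route from a1 to e5 makes exactly 4 down-moves and 4 right-moves in some order.
With no other constraints that would be C(8,4) = 70 routes.
Split at c4 and multiply the segment counts (each segment already excludes blocked cells): a1→c4: 4; c4→e5: 3; product = 12.
That gives 12 routes.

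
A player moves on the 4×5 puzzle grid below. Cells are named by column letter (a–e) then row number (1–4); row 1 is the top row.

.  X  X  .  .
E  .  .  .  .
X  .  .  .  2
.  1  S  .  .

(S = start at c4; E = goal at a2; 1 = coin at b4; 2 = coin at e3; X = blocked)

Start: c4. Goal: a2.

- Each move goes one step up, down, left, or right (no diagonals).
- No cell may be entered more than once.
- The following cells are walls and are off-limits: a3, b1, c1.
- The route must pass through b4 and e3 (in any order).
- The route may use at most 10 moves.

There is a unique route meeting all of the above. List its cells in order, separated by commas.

The budget equals the shortest possible length, so every move has to be on a shortest route through the required cells.
Route from c4: left to b4, up to b3, 3× right (reaching e3), up to e2, 4× left (reaching a2) — 10 moves in all.
Check: all required cells visited; 10 ≤ 10 moves.

c4, b4, b3, c3, d3, e3, e2, d2, c2, b2, a2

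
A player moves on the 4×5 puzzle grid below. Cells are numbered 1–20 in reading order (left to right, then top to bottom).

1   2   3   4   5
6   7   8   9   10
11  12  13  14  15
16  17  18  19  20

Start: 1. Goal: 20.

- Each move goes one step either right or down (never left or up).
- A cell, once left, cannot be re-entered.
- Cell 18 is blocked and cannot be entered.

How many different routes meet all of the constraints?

A right/down-only route from 1 to 20 makes exactly 3 down-moves and 4 right-moves in some order.
With no other constraints that would be C(7,3) = 35 routes.
Subtract routes through each blocked cell (inclusion–exclusion for overlaps): − through 18: 10 → 25.
That gives 25 routes.

25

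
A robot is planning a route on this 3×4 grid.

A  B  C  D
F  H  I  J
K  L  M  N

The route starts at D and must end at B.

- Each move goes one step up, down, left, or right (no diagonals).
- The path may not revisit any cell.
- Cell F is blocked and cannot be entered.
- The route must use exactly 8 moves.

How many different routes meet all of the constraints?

Need simple routes of exactly 8 moves from D to B (Manhattan distance 2, so 3 moves are spent on a detour and 3 undoing it).
Enumerating: D J N M L H I C B | D C I J N M L H B.
That gives 2 routes.

2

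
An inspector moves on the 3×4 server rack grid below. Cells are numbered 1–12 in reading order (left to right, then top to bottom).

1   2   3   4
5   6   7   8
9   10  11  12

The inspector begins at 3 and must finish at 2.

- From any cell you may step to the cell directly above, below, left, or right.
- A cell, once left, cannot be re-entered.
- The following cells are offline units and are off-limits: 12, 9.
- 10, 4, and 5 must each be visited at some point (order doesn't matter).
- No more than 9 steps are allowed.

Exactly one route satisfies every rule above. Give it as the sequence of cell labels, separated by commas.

3, 4, 8, 7, 11, 10, 6, 5, 1, 2

The budget equals the shortest possible length, so every move has to be on a shortest route through the required cells.
Route from 3: right to 4, down to 8, left to 7, down to 11, left to 10, up to 6, left to 5, up to 1, right to 2 — 9 moves in all.
Check: all required cells visited; 9 ≤ 9 moves.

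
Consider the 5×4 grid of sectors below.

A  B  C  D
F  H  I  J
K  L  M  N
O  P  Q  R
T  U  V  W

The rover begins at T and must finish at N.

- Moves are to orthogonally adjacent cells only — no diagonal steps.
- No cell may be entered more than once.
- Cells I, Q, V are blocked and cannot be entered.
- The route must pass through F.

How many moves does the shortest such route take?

7

Any route passes through F somewhere between T and N. Summing Manhattan distances along the two legs (T → F → N) gives a lower bound of 3 + 4 = 7 moves.
A route of 7 moves achieves this: T → O → K → F → H → L → M → N.
Since 7 matches the lower bound, it is optimal.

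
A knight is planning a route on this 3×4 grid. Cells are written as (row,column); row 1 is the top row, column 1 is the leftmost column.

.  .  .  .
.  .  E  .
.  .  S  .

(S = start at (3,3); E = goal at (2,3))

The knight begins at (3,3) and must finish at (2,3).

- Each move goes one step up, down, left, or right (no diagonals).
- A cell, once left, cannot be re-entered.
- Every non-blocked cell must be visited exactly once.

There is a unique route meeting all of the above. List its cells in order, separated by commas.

(3,3), (3,4), (2,4), (1,4), (1,3), (1,2), (1,1), (2,1), (3,1), (3,2), (2,2), (2,3)

Need to visit all 12 open cells exactly once, starting at (3,3) and ending at (2,3).
Cell (3,1) has only two open neighbours ((2,1) and (3,2)), so the path must pass straight through it: one of those is the cell it's entered from and the other is where it exits.
Route from (3,3): right 1 to (3,4), up 2 to (1,4), left 3 to (1,1), down 2 to (3,1), right 1 to (3,2), up 1 to (2,2), right 1 to (2,3) — 11 moves in all.
Check: all 12 open cells covered.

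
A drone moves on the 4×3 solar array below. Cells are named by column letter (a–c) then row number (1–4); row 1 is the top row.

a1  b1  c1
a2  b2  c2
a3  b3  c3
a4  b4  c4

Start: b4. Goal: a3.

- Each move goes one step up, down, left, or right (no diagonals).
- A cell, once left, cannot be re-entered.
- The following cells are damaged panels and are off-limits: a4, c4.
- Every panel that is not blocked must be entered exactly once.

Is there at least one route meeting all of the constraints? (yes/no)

Colour the cells like a checkerboard: each orthogonal step flips colour, so a Hamiltonian route alternates colours. Here there are 6 cells of one colour and 4 of the other, with start on the same colour as the goal — the counts and endpoints can't be arranged into an alternating sequence of length 10, so no Hamiltonian route exists.

no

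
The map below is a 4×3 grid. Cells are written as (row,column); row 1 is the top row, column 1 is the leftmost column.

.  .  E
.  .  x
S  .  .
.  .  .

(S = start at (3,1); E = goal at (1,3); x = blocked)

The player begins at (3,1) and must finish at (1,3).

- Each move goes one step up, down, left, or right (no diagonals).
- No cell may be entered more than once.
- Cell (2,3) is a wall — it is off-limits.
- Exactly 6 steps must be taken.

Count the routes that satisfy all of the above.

2

Need simple routes of exactly 6 moves from (3,1) to (1,3) (Manhattan distance 4, so 1 moves are spent on a detour and 1 undoing it).
Enumerating: (3,1) (4,1) (4,2) (3,2) (2,2) (1,2) (1,3) | (3,1) (3,2) (2,2) (2,1) (1,1) (1,2) (1,3).
That gives 2 routes.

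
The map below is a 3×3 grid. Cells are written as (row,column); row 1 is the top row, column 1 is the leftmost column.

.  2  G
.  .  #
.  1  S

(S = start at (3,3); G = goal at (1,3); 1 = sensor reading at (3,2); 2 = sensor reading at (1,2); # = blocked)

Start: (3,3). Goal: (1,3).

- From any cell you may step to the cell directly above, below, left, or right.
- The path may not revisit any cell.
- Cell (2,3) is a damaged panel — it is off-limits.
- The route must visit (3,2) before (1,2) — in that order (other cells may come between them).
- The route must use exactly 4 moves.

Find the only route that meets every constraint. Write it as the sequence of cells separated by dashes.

The waypoints must appear in the order (3,2), (1,2), with no cell reused.
Route from (3,3): left 1 to (3,2), up 2 to (1,2), right 1 to (1,3) — 4 moves in all.
Check: order respected (1 at step 1, 2 at step 3); 4 moves as required.

(3,3) - (3,2) - (2,2) - (1,2) - (1,3)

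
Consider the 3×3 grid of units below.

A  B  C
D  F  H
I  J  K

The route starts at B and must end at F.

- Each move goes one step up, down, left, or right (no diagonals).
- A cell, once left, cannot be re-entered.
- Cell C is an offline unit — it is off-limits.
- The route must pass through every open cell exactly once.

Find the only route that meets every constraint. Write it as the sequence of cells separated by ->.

Need to visit all 8 open cells exactly once, starting at B and ending at F.
Cell I has only two open neighbours (D and J), so the path must pass straight through it: one of those is the cell it's entered from and the other is where it exits.
Route from B: left to A, 2× down (reaching I), 2× right (reaching K), up to H, left to F — 7 moves in all.
Check: all 8 open cells covered.

B -> A -> D -> I -> J -> K -> H -> F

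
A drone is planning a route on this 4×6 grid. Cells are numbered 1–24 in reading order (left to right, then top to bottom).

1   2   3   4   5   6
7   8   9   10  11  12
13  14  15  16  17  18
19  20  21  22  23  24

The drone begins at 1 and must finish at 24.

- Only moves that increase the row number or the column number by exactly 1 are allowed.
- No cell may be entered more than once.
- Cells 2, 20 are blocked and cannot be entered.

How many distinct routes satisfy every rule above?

A right/down-only route from 1 to 24 makes exactly 3 down-moves and 5 right-moves in some order.
With no other constraints that would be C(8,3) = 56 routes.
Subtract routes through each blocked cell (inclusion–exclusion for overlaps): − through 2: 35 − through 20: 4 + through 2&20: 1 → 18.
That gives 18 routes.

18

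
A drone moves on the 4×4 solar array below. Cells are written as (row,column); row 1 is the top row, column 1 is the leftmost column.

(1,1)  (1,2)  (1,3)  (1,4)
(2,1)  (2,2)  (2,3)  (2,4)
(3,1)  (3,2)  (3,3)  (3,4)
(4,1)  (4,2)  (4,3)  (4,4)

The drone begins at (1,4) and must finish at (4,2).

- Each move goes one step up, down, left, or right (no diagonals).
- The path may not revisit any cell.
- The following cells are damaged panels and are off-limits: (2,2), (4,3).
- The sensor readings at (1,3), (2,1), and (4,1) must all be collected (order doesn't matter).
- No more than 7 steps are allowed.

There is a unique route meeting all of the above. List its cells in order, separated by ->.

The 7-move cap with required stops at (1,3), (2,1), (4,1) leaves no slack for detours.
Route from (1,4): left 3 to (1,1), down 3 to (4,1), right 1 to (4,2) — 7 moves in all.
Check: all required cells visited; 7 ≤ 7 moves.

(1,4) -> (1,3) -> (1,2) -> (1,1) -> (2,1) -> (3,1) -> (4,1) -> (4,2)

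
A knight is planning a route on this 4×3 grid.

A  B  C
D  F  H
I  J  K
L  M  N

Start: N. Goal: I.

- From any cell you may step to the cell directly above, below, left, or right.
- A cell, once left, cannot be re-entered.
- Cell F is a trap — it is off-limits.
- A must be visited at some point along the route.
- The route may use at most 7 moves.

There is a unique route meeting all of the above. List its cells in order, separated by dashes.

Any route must reach A and still end at I within 7 moves, so the order of the required stops is forced.
Route from N: up 3 to C, left 2 to A, down 2 to I — 7 moves in all.
Check: all required cells visited; 7 ≤ 7 moves.

N - K - H - C - B - A - D - I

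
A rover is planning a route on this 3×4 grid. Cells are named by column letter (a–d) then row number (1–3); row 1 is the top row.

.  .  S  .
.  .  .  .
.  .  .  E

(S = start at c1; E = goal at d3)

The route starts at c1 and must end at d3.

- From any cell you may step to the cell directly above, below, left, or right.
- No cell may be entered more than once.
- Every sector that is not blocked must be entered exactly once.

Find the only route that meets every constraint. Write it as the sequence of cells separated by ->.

Need to visit all 12 open cells exactly once, starting at c1 and ending at d3.
Cell a3 has only two open neighbours (a2 and b3), so the path must pass straight through it: one of those is the cell it's entered from and the other is where it exits.
Route from c1: right 1 to d1, down 1 to d2, left 2 to b2, up 1 to b1, left 1 to a1, down 2 to a3, right 3 to d3 — 11 moves in all.
Check: all 12 open cells covered.

c1 -> d1 -> d2 -> c2 -> b2 -> b1 -> a1 -> a2 -> a3 -> b3 -> c3 -> d3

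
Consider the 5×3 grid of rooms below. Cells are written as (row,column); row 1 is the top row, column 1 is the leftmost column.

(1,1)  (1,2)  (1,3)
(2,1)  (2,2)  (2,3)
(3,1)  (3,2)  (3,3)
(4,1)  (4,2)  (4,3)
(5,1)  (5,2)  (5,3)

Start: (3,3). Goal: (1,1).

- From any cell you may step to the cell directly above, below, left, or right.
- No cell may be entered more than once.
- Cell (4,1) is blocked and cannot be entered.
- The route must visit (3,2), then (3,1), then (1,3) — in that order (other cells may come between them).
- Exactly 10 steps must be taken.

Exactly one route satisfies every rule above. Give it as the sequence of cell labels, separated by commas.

(3,3), (4,3), (4,2), (3,2), (3,1), (2,1), (2,2), (2,3), (1,3), (1,2), (1,1)

The waypoints must appear in the order (3,2), (3,1), (1,3), with no cell reused.
Route from (3,3): down to (4,3), left to (4,2), up to (3,2), left to (3,1), up to (2,1), 2× right (reaching (2,3)), up to (1,3), 2× left (reaching (1,1)) — 10 moves in all.
Check: order respected ((3,2) at step 3, (3,1) at step 4, (1,3) at step 8); 10 moves as required.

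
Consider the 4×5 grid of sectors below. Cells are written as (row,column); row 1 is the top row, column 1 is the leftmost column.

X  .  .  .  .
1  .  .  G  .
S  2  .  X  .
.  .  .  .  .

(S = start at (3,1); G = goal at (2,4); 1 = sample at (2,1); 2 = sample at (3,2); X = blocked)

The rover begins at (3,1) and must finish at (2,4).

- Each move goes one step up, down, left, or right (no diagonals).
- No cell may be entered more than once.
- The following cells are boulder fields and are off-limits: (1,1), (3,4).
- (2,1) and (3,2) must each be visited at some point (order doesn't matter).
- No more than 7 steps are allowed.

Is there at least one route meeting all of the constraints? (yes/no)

yes

One route that works: (3,1) → (2,1) → (2,2) → (3,2) → (3,3) → (2,3) → (2,4).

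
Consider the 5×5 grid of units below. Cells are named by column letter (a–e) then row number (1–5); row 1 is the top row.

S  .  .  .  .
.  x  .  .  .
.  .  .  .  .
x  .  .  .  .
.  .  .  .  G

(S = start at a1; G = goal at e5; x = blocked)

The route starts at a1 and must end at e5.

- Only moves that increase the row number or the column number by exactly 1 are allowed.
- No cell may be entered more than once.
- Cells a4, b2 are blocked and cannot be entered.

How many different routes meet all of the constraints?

25

A right/down-only route from a1 to e5 makes exactly 4 down-moves and 4 right-moves in some order.
With no other constraints that would be C(8,4) = 70 routes.
Subtract routes through each blocked cell (inclusion–exclusion for overlaps): − through b2: 40 − through a4: 5 → 25.
That gives 25 routes.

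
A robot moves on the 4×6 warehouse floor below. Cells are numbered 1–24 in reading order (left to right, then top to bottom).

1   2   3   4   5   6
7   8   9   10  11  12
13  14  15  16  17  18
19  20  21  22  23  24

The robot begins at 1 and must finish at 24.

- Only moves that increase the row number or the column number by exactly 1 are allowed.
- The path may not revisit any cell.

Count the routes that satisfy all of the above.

A right/down-only route from 1 to 24 makes exactly 3 down-moves and 5 right-moves in some order.
With no other constraints that would be C(8,3) = 56 routes.
That gives 56 routes.

56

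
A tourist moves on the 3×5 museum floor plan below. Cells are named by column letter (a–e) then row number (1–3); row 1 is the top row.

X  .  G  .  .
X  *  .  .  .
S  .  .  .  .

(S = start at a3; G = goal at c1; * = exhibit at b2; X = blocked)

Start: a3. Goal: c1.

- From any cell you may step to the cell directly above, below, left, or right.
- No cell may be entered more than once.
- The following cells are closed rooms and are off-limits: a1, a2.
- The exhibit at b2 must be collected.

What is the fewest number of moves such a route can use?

4

Any route passes through b2 somewhere between a3 and c1. Summing Manhattan distances along the two legs (a3 → b2 → c1) gives a lower bound of 2 + 2 = 4 moves.
A route of 4 moves achieves this: a3 → b3 → b2 → b1 → c1.
Since 4 matches the lower bound, it is optimal.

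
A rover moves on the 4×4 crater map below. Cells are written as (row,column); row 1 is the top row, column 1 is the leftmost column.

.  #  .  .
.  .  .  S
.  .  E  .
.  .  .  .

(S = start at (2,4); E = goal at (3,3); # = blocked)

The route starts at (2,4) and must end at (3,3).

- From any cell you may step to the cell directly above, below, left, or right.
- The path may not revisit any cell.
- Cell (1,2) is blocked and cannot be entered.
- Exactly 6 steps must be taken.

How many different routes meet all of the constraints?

4

Need simple routes of exactly 6 moves from (2,4) to (3,3) (Manhattan distance 2, so 2 moves are spent on a detour and 2 undoing it).
Enumerating: (2,4) (1,4) (1,3) (2,3) (2,2) (3,2) (3,3) | (2,4) (3,4) (4,4) (4,3) (4,2) (3,2) (3,3) | (2,4) (2,3) (2,2) (3,2) (4,2) (4,3) (3,3) | (2,4) (2,3) (2,2) (2,1) (3,1) (3,2) (3,3).
That gives 4 routes.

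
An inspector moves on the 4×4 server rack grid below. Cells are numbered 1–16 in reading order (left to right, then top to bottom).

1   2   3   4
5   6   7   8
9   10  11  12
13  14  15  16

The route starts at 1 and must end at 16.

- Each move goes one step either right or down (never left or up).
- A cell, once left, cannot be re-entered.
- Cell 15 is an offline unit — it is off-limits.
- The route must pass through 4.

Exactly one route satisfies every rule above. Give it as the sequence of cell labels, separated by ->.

Moves only go right or down, so the column and row indices never decrease.
Route from 1: 3× right (reaching 4), 3× down (reaching 16) — 6 moves in all.
Check: all required cells visited.

1 -> 2 -> 3 -> 4 -> 8 -> 12 -> 16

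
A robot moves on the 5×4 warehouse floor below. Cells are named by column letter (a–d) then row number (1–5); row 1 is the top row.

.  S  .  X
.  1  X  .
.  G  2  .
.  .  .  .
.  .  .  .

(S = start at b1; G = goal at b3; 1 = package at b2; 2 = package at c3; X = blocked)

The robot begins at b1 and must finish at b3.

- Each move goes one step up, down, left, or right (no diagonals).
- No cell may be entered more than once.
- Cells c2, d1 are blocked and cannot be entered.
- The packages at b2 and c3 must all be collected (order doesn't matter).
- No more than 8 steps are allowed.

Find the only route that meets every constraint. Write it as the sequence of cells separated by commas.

b1, b2, a2, a3, a4, b4, c4, c3, b3

Any route must reach b2 and c3 and still end at b3 within 8 moves, so the order of the required stops is forced.
Route from b1: down to b2, left to a2, 2× down (reaching a4), 2× right (reaching c4), up to c3, left to b3 — 8 moves in all.
Check: all required cells visited; 8 ≤ 8 moves.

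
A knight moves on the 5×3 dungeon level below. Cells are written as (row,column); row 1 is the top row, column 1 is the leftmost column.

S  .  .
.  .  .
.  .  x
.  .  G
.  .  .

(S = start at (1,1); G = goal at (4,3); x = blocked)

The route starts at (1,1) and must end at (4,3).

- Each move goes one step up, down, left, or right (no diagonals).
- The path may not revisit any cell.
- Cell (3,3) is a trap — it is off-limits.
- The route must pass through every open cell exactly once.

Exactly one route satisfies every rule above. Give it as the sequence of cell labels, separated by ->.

(1,1) -> (1,2) -> (1,3) -> (2,3) -> (2,2) -> (2,1) -> (3,1) -> (3,2) -> (4,2) -> (4,1) -> (5,1) -> (5,2) -> (5,3) -> (4,3)

Need to visit all 14 open cells exactly once, starting at (1,1) and ending at (4,3).
Cell (5,1) has only two open neighbours ((4,1) and (5,2)), so the path must pass straight through it: one of those is the cell it's entered from and the other is where it exits.
Route from (1,1): 2× right (reaching (1,3)), down to (2,3), 2× left (reaching (2,1)), down to (3,1), right to (3,2), down to (4,2), left to (4,1), down to (5,1), 2× right (reaching (5,3)), up to (4,3) — 13 moves in all.
Check: all 14 open cells covered.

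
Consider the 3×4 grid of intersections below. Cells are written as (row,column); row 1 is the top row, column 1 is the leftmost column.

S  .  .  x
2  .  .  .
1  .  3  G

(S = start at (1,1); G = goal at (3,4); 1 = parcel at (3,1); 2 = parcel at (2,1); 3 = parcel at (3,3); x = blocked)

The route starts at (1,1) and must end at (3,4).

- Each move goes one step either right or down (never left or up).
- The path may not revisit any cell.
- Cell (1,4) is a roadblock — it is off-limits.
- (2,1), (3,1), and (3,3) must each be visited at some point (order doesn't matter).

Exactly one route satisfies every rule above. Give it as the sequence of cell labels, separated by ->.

(1,1) -> (2,1) -> (3,1) -> (3,2) -> (3,3) -> (3,4)

Moves only go right or down, so the column and row indices never decrease.
Route from (1,1): 2× down (reaching (3,1)), 3× right (reaching (3,4)) — 5 moves in all.
Check: all required cells visited.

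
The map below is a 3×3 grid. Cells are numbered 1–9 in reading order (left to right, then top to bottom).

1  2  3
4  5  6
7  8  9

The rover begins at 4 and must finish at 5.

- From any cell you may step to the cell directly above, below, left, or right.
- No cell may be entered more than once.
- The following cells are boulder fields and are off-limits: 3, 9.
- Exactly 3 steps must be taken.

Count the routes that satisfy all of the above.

Need simple routes of exactly 3 moves from 4 to 5 (Manhattan distance 1, so 1 moves are spent on a detour and 1 undoing it).
Enumerating: 4 1 2 5 | 4 7 8 5.
That gives 2 routes.

2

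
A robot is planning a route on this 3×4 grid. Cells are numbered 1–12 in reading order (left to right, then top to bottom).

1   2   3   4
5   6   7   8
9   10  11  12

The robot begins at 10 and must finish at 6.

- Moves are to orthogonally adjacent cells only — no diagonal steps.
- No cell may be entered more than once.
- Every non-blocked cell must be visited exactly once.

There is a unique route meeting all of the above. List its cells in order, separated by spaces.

Need to visit all 12 open cells exactly once, starting at 10 and ending at 6.
Route from 10: left 1 to 9, up 2 to 1, right 3 to 4, down 2 to 12, left 1 to 11, up 1 to 7, left 1 to 6 — 11 moves in all.
Check: all 12 open cells covered.

10 9 5 1 2 3 4 8 12 11 7 6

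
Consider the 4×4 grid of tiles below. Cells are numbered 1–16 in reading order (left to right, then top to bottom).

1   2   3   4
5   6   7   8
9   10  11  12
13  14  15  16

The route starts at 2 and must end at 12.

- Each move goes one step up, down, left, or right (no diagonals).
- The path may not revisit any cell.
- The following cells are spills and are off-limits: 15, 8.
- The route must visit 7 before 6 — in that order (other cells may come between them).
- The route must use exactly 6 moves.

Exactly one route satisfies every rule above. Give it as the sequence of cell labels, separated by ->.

The waypoints must appear in the order 7, 6, with no cell reused.
Route from 2: right 1 to 3, down 1 to 7, left 1 to 6, down 1 to 10, right 2 to 12 — 6 moves in all.
Check: order respected (7 at step 2, 6 at step 3); 6 moves as required.

2 -> 3 -> 7 -> 6 -> 10 -> 11 -> 12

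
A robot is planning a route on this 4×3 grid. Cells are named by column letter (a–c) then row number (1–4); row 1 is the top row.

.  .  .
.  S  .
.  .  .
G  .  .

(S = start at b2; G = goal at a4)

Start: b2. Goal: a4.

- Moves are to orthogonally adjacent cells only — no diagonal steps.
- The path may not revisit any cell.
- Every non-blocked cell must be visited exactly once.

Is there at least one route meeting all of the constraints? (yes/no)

yes

One route that works: b2 → b3 → b4 → c4 → c3 → c2 → c1 → b1 → a1 → a2 → a3 → a4.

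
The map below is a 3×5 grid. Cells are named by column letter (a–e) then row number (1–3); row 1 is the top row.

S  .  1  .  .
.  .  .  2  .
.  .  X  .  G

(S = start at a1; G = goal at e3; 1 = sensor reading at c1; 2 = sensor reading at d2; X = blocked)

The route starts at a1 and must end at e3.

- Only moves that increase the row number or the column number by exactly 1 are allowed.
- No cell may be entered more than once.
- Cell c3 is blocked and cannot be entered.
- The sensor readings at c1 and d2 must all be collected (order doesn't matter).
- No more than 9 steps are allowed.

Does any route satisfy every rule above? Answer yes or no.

One route that works: a1 → b1 → c1 → c2 → d2 → d3 → e3.

yes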